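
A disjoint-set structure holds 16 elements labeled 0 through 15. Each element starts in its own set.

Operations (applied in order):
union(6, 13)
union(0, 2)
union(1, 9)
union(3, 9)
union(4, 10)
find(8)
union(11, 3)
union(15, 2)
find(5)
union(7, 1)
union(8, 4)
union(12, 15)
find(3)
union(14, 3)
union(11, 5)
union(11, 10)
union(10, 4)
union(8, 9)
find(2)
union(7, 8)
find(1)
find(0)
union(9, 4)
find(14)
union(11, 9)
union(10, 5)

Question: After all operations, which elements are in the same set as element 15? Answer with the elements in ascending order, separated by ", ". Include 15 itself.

Step 1: union(6, 13) -> merged; set of 6 now {6, 13}
Step 2: union(0, 2) -> merged; set of 0 now {0, 2}
Step 3: union(1, 9) -> merged; set of 1 now {1, 9}
Step 4: union(3, 9) -> merged; set of 3 now {1, 3, 9}
Step 5: union(4, 10) -> merged; set of 4 now {4, 10}
Step 6: find(8) -> no change; set of 8 is {8}
Step 7: union(11, 3) -> merged; set of 11 now {1, 3, 9, 11}
Step 8: union(15, 2) -> merged; set of 15 now {0, 2, 15}
Step 9: find(5) -> no change; set of 5 is {5}
Step 10: union(7, 1) -> merged; set of 7 now {1, 3, 7, 9, 11}
Step 11: union(8, 4) -> merged; set of 8 now {4, 8, 10}
Step 12: union(12, 15) -> merged; set of 12 now {0, 2, 12, 15}
Step 13: find(3) -> no change; set of 3 is {1, 3, 7, 9, 11}
Step 14: union(14, 3) -> merged; set of 14 now {1, 3, 7, 9, 11, 14}
Step 15: union(11, 5) -> merged; set of 11 now {1, 3, 5, 7, 9, 11, 14}
Step 16: union(11, 10) -> merged; set of 11 now {1, 3, 4, 5, 7, 8, 9, 10, 11, 14}
Step 17: union(10, 4) -> already same set; set of 10 now {1, 3, 4, 5, 7, 8, 9, 10, 11, 14}
Step 18: union(8, 9) -> already same set; set of 8 now {1, 3, 4, 5, 7, 8, 9, 10, 11, 14}
Step 19: find(2) -> no change; set of 2 is {0, 2, 12, 15}
Step 20: union(7, 8) -> already same set; set of 7 now {1, 3, 4, 5, 7, 8, 9, 10, 11, 14}
Step 21: find(1) -> no change; set of 1 is {1, 3, 4, 5, 7, 8, 9, 10, 11, 14}
Step 22: find(0) -> no change; set of 0 is {0, 2, 12, 15}
Step 23: union(9, 4) -> already same set; set of 9 now {1, 3, 4, 5, 7, 8, 9, 10, 11, 14}
Step 24: find(14) -> no change; set of 14 is {1, 3, 4, 5, 7, 8, 9, 10, 11, 14}
Step 25: union(11, 9) -> already same set; set of 11 now {1, 3, 4, 5, 7, 8, 9, 10, 11, 14}
Step 26: union(10, 5) -> already same set; set of 10 now {1, 3, 4, 5, 7, 8, 9, 10, 11, 14}
Component of 15: {0, 2, 12, 15}

Answer: 0, 2, 12, 15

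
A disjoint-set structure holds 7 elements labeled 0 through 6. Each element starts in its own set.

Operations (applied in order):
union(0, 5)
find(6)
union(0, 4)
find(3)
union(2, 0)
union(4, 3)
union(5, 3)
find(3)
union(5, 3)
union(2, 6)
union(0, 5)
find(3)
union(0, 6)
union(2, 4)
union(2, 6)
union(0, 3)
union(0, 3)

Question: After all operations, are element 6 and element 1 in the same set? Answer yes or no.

Answer: no

Derivation:
Step 1: union(0, 5) -> merged; set of 0 now {0, 5}
Step 2: find(6) -> no change; set of 6 is {6}
Step 3: union(0, 4) -> merged; set of 0 now {0, 4, 5}
Step 4: find(3) -> no change; set of 3 is {3}
Step 5: union(2, 0) -> merged; set of 2 now {0, 2, 4, 5}
Step 6: union(4, 3) -> merged; set of 4 now {0, 2, 3, 4, 5}
Step 7: union(5, 3) -> already same set; set of 5 now {0, 2, 3, 4, 5}
Step 8: find(3) -> no change; set of 3 is {0, 2, 3, 4, 5}
Step 9: union(5, 3) -> already same set; set of 5 now {0, 2, 3, 4, 5}
Step 10: union(2, 6) -> merged; set of 2 now {0, 2, 3, 4, 5, 6}
Step 11: union(0, 5) -> already same set; set of 0 now {0, 2, 3, 4, 5, 6}
Step 12: find(3) -> no change; set of 3 is {0, 2, 3, 4, 5, 6}
Step 13: union(0, 6) -> already same set; set of 0 now {0, 2, 3, 4, 5, 6}
Step 14: union(2, 4) -> already same set; set of 2 now {0, 2, 3, 4, 5, 6}
Step 15: union(2, 6) -> already same set; set of 2 now {0, 2, 3, 4, 5, 6}
Step 16: union(0, 3) -> already same set; set of 0 now {0, 2, 3, 4, 5, 6}
Step 17: union(0, 3) -> already same set; set of 0 now {0, 2, 3, 4, 5, 6}
Set of 6: {0, 2, 3, 4, 5, 6}; 1 is not a member.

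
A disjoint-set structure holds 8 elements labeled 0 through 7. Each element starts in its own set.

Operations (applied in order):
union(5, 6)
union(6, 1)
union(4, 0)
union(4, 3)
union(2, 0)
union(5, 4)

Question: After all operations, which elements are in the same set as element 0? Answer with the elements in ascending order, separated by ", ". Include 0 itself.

Answer: 0, 1, 2, 3, 4, 5, 6

Derivation:
Step 1: union(5, 6) -> merged; set of 5 now {5, 6}
Step 2: union(6, 1) -> merged; set of 6 now {1, 5, 6}
Step 3: union(4, 0) -> merged; set of 4 now {0, 4}
Step 4: union(4, 3) -> merged; set of 4 now {0, 3, 4}
Step 5: union(2, 0) -> merged; set of 2 now {0, 2, 3, 4}
Step 6: union(5, 4) -> merged; set of 5 now {0, 1, 2, 3, 4, 5, 6}
Component of 0: {0, 1, 2, 3, 4, 5, 6}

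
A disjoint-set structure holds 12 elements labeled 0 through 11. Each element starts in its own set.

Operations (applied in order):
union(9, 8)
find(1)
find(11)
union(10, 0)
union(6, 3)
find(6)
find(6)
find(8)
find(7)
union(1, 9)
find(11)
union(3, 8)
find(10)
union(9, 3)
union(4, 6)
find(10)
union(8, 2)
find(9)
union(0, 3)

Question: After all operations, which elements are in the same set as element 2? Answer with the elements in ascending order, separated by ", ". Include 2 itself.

Answer: 0, 1, 2, 3, 4, 6, 8, 9, 10

Derivation:
Step 1: union(9, 8) -> merged; set of 9 now {8, 9}
Step 2: find(1) -> no change; set of 1 is {1}
Step 3: find(11) -> no change; set of 11 is {11}
Step 4: union(10, 0) -> merged; set of 10 now {0, 10}
Step 5: union(6, 3) -> merged; set of 6 now {3, 6}
Step 6: find(6) -> no change; set of 6 is {3, 6}
Step 7: find(6) -> no change; set of 6 is {3, 6}
Step 8: find(8) -> no change; set of 8 is {8, 9}
Step 9: find(7) -> no change; set of 7 is {7}
Step 10: union(1, 9) -> merged; set of 1 now {1, 8, 9}
Step 11: find(11) -> no change; set of 11 is {11}
Step 12: union(3, 8) -> merged; set of 3 now {1, 3, 6, 8, 9}
Step 13: find(10) -> no change; set of 10 is {0, 10}
Step 14: union(9, 3) -> already same set; set of 9 now {1, 3, 6, 8, 9}
Step 15: union(4, 6) -> merged; set of 4 now {1, 3, 4, 6, 8, 9}
Step 16: find(10) -> no change; set of 10 is {0, 10}
Step 17: union(8, 2) -> merged; set of 8 now {1, 2, 3, 4, 6, 8, 9}
Step 18: find(9) -> no change; set of 9 is {1, 2, 3, 4, 6, 8, 9}
Step 19: union(0, 3) -> merged; set of 0 now {0, 1, 2, 3, 4, 6, 8, 9, 10}
Component of 2: {0, 1, 2, 3, 4, 6, 8, 9, 10}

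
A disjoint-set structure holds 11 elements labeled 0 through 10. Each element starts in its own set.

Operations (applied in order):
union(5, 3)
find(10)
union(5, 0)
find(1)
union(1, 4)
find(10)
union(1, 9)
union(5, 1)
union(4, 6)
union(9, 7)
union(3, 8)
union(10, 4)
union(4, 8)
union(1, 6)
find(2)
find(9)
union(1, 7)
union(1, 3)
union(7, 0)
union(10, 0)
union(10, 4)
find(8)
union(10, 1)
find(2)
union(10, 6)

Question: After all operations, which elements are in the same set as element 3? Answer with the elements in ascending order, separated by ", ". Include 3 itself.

Answer: 0, 1, 3, 4, 5, 6, 7, 8, 9, 10

Derivation:
Step 1: union(5, 3) -> merged; set of 5 now {3, 5}
Step 2: find(10) -> no change; set of 10 is {10}
Step 3: union(5, 0) -> merged; set of 5 now {0, 3, 5}
Step 4: find(1) -> no change; set of 1 is {1}
Step 5: union(1, 4) -> merged; set of 1 now {1, 4}
Step 6: find(10) -> no change; set of 10 is {10}
Step 7: union(1, 9) -> merged; set of 1 now {1, 4, 9}
Step 8: union(5, 1) -> merged; set of 5 now {0, 1, 3, 4, 5, 9}
Step 9: union(4, 6) -> merged; set of 4 now {0, 1, 3, 4, 5, 6, 9}
Step 10: union(9, 7) -> merged; set of 9 now {0, 1, 3, 4, 5, 6, 7, 9}
Step 11: union(3, 8) -> merged; set of 3 now {0, 1, 3, 4, 5, 6, 7, 8, 9}
Step 12: union(10, 4) -> merged; set of 10 now {0, 1, 3, 4, 5, 6, 7, 8, 9, 10}
Step 13: union(4, 8) -> already same set; set of 4 now {0, 1, 3, 4, 5, 6, 7, 8, 9, 10}
Step 14: union(1, 6) -> already same set; set of 1 now {0, 1, 3, 4, 5, 6, 7, 8, 9, 10}
Step 15: find(2) -> no change; set of 2 is {2}
Step 16: find(9) -> no change; set of 9 is {0, 1, 3, 4, 5, 6, 7, 8, 9, 10}
Step 17: union(1, 7) -> already same set; set of 1 now {0, 1, 3, 4, 5, 6, 7, 8, 9, 10}
Step 18: union(1, 3) -> already same set; set of 1 now {0, 1, 3, 4, 5, 6, 7, 8, 9, 10}
Step 19: union(7, 0) -> already same set; set of 7 now {0, 1, 3, 4, 5, 6, 7, 8, 9, 10}
Step 20: union(10, 0) -> already same set; set of 10 now {0, 1, 3, 4, 5, 6, 7, 8, 9, 10}
Step 21: union(10, 4) -> already same set; set of 10 now {0, 1, 3, 4, 5, 6, 7, 8, 9, 10}
Step 22: find(8) -> no change; set of 8 is {0, 1, 3, 4, 5, 6, 7, 8, 9, 10}
Step 23: union(10, 1) -> already same set; set of 10 now {0, 1, 3, 4, 5, 6, 7, 8, 9, 10}
Step 24: find(2) -> no change; set of 2 is {2}
Step 25: union(10, 6) -> already same set; set of 10 now {0, 1, 3, 4, 5, 6, 7, 8, 9, 10}
Component of 3: {0, 1, 3, 4, 5, 6, 7, 8, 9, 10}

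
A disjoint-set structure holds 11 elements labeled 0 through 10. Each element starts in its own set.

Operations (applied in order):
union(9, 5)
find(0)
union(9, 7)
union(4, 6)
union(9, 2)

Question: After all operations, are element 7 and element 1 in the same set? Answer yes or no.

Answer: no

Derivation:
Step 1: union(9, 5) -> merged; set of 9 now {5, 9}
Step 2: find(0) -> no change; set of 0 is {0}
Step 3: union(9, 7) -> merged; set of 9 now {5, 7, 9}
Step 4: union(4, 6) -> merged; set of 4 now {4, 6}
Step 5: union(9, 2) -> merged; set of 9 now {2, 5, 7, 9}
Set of 7: {2, 5, 7, 9}; 1 is not a member.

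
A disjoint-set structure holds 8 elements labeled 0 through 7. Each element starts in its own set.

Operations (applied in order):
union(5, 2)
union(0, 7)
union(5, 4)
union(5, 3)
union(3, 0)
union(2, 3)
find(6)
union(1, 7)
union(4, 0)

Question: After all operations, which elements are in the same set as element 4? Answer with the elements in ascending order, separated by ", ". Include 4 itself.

Step 1: union(5, 2) -> merged; set of 5 now {2, 5}
Step 2: union(0, 7) -> merged; set of 0 now {0, 7}
Step 3: union(5, 4) -> merged; set of 5 now {2, 4, 5}
Step 4: union(5, 3) -> merged; set of 5 now {2, 3, 4, 5}
Step 5: union(3, 0) -> merged; set of 3 now {0, 2, 3, 4, 5, 7}
Step 6: union(2, 3) -> already same set; set of 2 now {0, 2, 3, 4, 5, 7}
Step 7: find(6) -> no change; set of 6 is {6}
Step 8: union(1, 7) -> merged; set of 1 now {0, 1, 2, 3, 4, 5, 7}
Step 9: union(4, 0) -> already same set; set of 4 now {0, 1, 2, 3, 4, 5, 7}
Component of 4: {0, 1, 2, 3, 4, 5, 7}

Answer: 0, 1, 2, 3, 4, 5, 7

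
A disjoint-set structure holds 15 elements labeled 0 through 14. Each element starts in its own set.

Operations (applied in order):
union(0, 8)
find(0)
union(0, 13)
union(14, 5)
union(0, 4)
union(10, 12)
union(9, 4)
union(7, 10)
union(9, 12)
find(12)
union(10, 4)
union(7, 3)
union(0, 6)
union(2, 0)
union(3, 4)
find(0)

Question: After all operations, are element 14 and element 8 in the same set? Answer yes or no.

Answer: no

Derivation:
Step 1: union(0, 8) -> merged; set of 0 now {0, 8}
Step 2: find(0) -> no change; set of 0 is {0, 8}
Step 3: union(0, 13) -> merged; set of 0 now {0, 8, 13}
Step 4: union(14, 5) -> merged; set of 14 now {5, 14}
Step 5: union(0, 4) -> merged; set of 0 now {0, 4, 8, 13}
Step 6: union(10, 12) -> merged; set of 10 now {10, 12}
Step 7: union(9, 4) -> merged; set of 9 now {0, 4, 8, 9, 13}
Step 8: union(7, 10) -> merged; set of 7 now {7, 10, 12}
Step 9: union(9, 12) -> merged; set of 9 now {0, 4, 7, 8, 9, 10, 12, 13}
Step 10: find(12) -> no change; set of 12 is {0, 4, 7, 8, 9, 10, 12, 13}
Step 11: union(10, 4) -> already same set; set of 10 now {0, 4, 7, 8, 9, 10, 12, 13}
Step 12: union(7, 3) -> merged; set of 7 now {0, 3, 4, 7, 8, 9, 10, 12, 13}
Step 13: union(0, 6) -> merged; set of 0 now {0, 3, 4, 6, 7, 8, 9, 10, 12, 13}
Step 14: union(2, 0) -> merged; set of 2 now {0, 2, 3, 4, 6, 7, 8, 9, 10, 12, 13}
Step 15: union(3, 4) -> already same set; set of 3 now {0, 2, 3, 4, 6, 7, 8, 9, 10, 12, 13}
Step 16: find(0) -> no change; set of 0 is {0, 2, 3, 4, 6, 7, 8, 9, 10, 12, 13}
Set of 14: {5, 14}; 8 is not a member.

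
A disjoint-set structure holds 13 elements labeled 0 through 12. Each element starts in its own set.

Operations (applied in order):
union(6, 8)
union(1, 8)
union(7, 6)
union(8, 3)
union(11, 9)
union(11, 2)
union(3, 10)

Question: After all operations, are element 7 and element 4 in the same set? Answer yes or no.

Answer: no

Derivation:
Step 1: union(6, 8) -> merged; set of 6 now {6, 8}
Step 2: union(1, 8) -> merged; set of 1 now {1, 6, 8}
Step 3: union(7, 6) -> merged; set of 7 now {1, 6, 7, 8}
Step 4: union(8, 3) -> merged; set of 8 now {1, 3, 6, 7, 8}
Step 5: union(11, 9) -> merged; set of 11 now {9, 11}
Step 6: union(11, 2) -> merged; set of 11 now {2, 9, 11}
Step 7: union(3, 10) -> merged; set of 3 now {1, 3, 6, 7, 8, 10}
Set of 7: {1, 3, 6, 7, 8, 10}; 4 is not a member.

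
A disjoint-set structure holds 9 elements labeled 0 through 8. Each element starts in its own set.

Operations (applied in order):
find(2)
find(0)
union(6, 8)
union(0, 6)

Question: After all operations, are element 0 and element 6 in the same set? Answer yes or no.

Step 1: find(2) -> no change; set of 2 is {2}
Step 2: find(0) -> no change; set of 0 is {0}
Step 3: union(6, 8) -> merged; set of 6 now {6, 8}
Step 4: union(0, 6) -> merged; set of 0 now {0, 6, 8}
Set of 0: {0, 6, 8}; 6 is a member.

Answer: yes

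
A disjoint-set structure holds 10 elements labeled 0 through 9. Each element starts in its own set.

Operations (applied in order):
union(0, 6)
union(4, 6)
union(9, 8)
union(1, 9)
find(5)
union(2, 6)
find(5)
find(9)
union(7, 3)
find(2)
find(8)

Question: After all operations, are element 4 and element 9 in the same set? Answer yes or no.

Answer: no

Derivation:
Step 1: union(0, 6) -> merged; set of 0 now {0, 6}
Step 2: union(4, 6) -> merged; set of 4 now {0, 4, 6}
Step 3: union(9, 8) -> merged; set of 9 now {8, 9}
Step 4: union(1, 9) -> merged; set of 1 now {1, 8, 9}
Step 5: find(5) -> no change; set of 5 is {5}
Step 6: union(2, 6) -> merged; set of 2 now {0, 2, 4, 6}
Step 7: find(5) -> no change; set of 5 is {5}
Step 8: find(9) -> no change; set of 9 is {1, 8, 9}
Step 9: union(7, 3) -> merged; set of 7 now {3, 7}
Step 10: find(2) -> no change; set of 2 is {0, 2, 4, 6}
Step 11: find(8) -> no change; set of 8 is {1, 8, 9}
Set of 4: {0, 2, 4, 6}; 9 is not a member.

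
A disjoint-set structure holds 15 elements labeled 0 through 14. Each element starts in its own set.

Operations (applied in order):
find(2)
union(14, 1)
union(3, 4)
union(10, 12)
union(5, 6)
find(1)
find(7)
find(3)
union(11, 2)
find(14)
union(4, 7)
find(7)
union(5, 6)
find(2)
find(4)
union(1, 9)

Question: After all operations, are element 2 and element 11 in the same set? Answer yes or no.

Answer: yes

Derivation:
Step 1: find(2) -> no change; set of 2 is {2}
Step 2: union(14, 1) -> merged; set of 14 now {1, 14}
Step 3: union(3, 4) -> merged; set of 3 now {3, 4}
Step 4: union(10, 12) -> merged; set of 10 now {10, 12}
Step 5: union(5, 6) -> merged; set of 5 now {5, 6}
Step 6: find(1) -> no change; set of 1 is {1, 14}
Step 7: find(7) -> no change; set of 7 is {7}
Step 8: find(3) -> no change; set of 3 is {3, 4}
Step 9: union(11, 2) -> merged; set of 11 now {2, 11}
Step 10: find(14) -> no change; set of 14 is {1, 14}
Step 11: union(4, 7) -> merged; set of 4 now {3, 4, 7}
Step 12: find(7) -> no change; set of 7 is {3, 4, 7}
Step 13: union(5, 6) -> already same set; set of 5 now {5, 6}
Step 14: find(2) -> no change; set of 2 is {2, 11}
Step 15: find(4) -> no change; set of 4 is {3, 4, 7}
Step 16: union(1, 9) -> merged; set of 1 now {1, 9, 14}
Set of 2: {2, 11}; 11 is a member.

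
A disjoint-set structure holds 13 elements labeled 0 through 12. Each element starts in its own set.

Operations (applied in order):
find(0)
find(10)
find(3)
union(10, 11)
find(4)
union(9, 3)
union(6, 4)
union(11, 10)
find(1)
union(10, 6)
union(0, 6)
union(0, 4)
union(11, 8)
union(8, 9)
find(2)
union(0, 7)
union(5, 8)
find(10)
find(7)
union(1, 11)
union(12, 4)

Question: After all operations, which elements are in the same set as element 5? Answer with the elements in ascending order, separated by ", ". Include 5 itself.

Step 1: find(0) -> no change; set of 0 is {0}
Step 2: find(10) -> no change; set of 10 is {10}
Step 3: find(3) -> no change; set of 3 is {3}
Step 4: union(10, 11) -> merged; set of 10 now {10, 11}
Step 5: find(4) -> no change; set of 4 is {4}
Step 6: union(9, 3) -> merged; set of 9 now {3, 9}
Step 7: union(6, 4) -> merged; set of 6 now {4, 6}
Step 8: union(11, 10) -> already same set; set of 11 now {10, 11}
Step 9: find(1) -> no change; set of 1 is {1}
Step 10: union(10, 6) -> merged; set of 10 now {4, 6, 10, 11}
Step 11: union(0, 6) -> merged; set of 0 now {0, 4, 6, 10, 11}
Step 12: union(0, 4) -> already same set; set of 0 now {0, 4, 6, 10, 11}
Step 13: union(11, 8) -> merged; set of 11 now {0, 4, 6, 8, 10, 11}
Step 14: union(8, 9) -> merged; set of 8 now {0, 3, 4, 6, 8, 9, 10, 11}
Step 15: find(2) -> no change; set of 2 is {2}
Step 16: union(0, 7) -> merged; set of 0 now {0, 3, 4, 6, 7, 8, 9, 10, 11}
Step 17: union(5, 8) -> merged; set of 5 now {0, 3, 4, 5, 6, 7, 8, 9, 10, 11}
Step 18: find(10) -> no change; set of 10 is {0, 3, 4, 5, 6, 7, 8, 9, 10, 11}
Step 19: find(7) -> no change; set of 7 is {0, 3, 4, 5, 6, 7, 8, 9, 10, 11}
Step 20: union(1, 11) -> merged; set of 1 now {0, 1, 3, 4, 5, 6, 7, 8, 9, 10, 11}
Step 21: union(12, 4) -> merged; set of 12 now {0, 1, 3, 4, 5, 6, 7, 8, 9, 10, 11, 12}
Component of 5: {0, 1, 3, 4, 5, 6, 7, 8, 9, 10, 11, 12}

Answer: 0, 1, 3, 4, 5, 6, 7, 8, 9, 10, 11, 12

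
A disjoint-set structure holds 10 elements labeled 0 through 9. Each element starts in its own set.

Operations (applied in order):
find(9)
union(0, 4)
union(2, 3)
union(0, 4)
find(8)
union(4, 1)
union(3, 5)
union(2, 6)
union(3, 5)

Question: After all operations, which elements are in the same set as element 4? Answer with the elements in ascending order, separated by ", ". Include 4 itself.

Answer: 0, 1, 4

Derivation:
Step 1: find(9) -> no change; set of 9 is {9}
Step 2: union(0, 4) -> merged; set of 0 now {0, 4}
Step 3: union(2, 3) -> merged; set of 2 now {2, 3}
Step 4: union(0, 4) -> already same set; set of 0 now {0, 4}
Step 5: find(8) -> no change; set of 8 is {8}
Step 6: union(4, 1) -> merged; set of 4 now {0, 1, 4}
Step 7: union(3, 5) -> merged; set of 3 now {2, 3, 5}
Step 8: union(2, 6) -> merged; set of 2 now {2, 3, 5, 6}
Step 9: union(3, 5) -> already same set; set of 3 now {2, 3, 5, 6}
Component of 4: {0, 1, 4}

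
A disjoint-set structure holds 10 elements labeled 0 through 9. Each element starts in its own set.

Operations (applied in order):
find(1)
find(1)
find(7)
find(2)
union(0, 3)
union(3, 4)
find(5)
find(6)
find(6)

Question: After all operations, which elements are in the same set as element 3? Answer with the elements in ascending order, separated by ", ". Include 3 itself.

Answer: 0, 3, 4

Derivation:
Step 1: find(1) -> no change; set of 1 is {1}
Step 2: find(1) -> no change; set of 1 is {1}
Step 3: find(7) -> no change; set of 7 is {7}
Step 4: find(2) -> no change; set of 2 is {2}
Step 5: union(0, 3) -> merged; set of 0 now {0, 3}
Step 6: union(3, 4) -> merged; set of 3 now {0, 3, 4}
Step 7: find(5) -> no change; set of 5 is {5}
Step 8: find(6) -> no change; set of 6 is {6}
Step 9: find(6) -> no change; set of 6 is {6}
Component of 3: {0, 3, 4}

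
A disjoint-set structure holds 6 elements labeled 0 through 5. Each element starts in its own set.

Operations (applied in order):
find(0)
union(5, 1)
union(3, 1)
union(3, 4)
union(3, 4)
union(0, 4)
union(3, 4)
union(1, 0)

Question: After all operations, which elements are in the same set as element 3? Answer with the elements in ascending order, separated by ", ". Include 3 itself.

Answer: 0, 1, 3, 4, 5

Derivation:
Step 1: find(0) -> no change; set of 0 is {0}
Step 2: union(5, 1) -> merged; set of 5 now {1, 5}
Step 3: union(3, 1) -> merged; set of 3 now {1, 3, 5}
Step 4: union(3, 4) -> merged; set of 3 now {1, 3, 4, 5}
Step 5: union(3, 4) -> already same set; set of 3 now {1, 3, 4, 5}
Step 6: union(0, 4) -> merged; set of 0 now {0, 1, 3, 4, 5}
Step 7: union(3, 4) -> already same set; set of 3 now {0, 1, 3, 4, 5}
Step 8: union(1, 0) -> already same set; set of 1 now {0, 1, 3, 4, 5}
Component of 3: {0, 1, 3, 4, 5}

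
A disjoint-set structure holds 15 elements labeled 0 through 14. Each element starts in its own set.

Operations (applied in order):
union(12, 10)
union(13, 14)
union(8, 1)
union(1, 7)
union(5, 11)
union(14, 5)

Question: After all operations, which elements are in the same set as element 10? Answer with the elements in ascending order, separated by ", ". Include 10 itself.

Step 1: union(12, 10) -> merged; set of 12 now {10, 12}
Step 2: union(13, 14) -> merged; set of 13 now {13, 14}
Step 3: union(8, 1) -> merged; set of 8 now {1, 8}
Step 4: union(1, 7) -> merged; set of 1 now {1, 7, 8}
Step 5: union(5, 11) -> merged; set of 5 now {5, 11}
Step 6: union(14, 5) -> merged; set of 14 now {5, 11, 13, 14}
Component of 10: {10, 12}

Answer: 10, 12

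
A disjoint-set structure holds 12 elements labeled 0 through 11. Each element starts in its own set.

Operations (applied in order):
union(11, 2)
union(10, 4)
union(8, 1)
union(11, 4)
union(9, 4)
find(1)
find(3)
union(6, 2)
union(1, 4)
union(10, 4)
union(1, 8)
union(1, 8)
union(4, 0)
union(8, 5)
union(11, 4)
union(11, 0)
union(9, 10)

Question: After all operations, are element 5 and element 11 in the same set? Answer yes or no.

Answer: yes

Derivation:
Step 1: union(11, 2) -> merged; set of 11 now {2, 11}
Step 2: union(10, 4) -> merged; set of 10 now {4, 10}
Step 3: union(8, 1) -> merged; set of 8 now {1, 8}
Step 4: union(11, 4) -> merged; set of 11 now {2, 4, 10, 11}
Step 5: union(9, 4) -> merged; set of 9 now {2, 4, 9, 10, 11}
Step 6: find(1) -> no change; set of 1 is {1, 8}
Step 7: find(3) -> no change; set of 3 is {3}
Step 8: union(6, 2) -> merged; set of 6 now {2, 4, 6, 9, 10, 11}
Step 9: union(1, 4) -> merged; set of 1 now {1, 2, 4, 6, 8, 9, 10, 11}
Step 10: union(10, 4) -> already same set; set of 10 now {1, 2, 4, 6, 8, 9, 10, 11}
Step 11: union(1, 8) -> already same set; set of 1 now {1, 2, 4, 6, 8, 9, 10, 11}
Step 12: union(1, 8) -> already same set; set of 1 now {1, 2, 4, 6, 8, 9, 10, 11}
Step 13: union(4, 0) -> merged; set of 4 now {0, 1, 2, 4, 6, 8, 9, 10, 11}
Step 14: union(8, 5) -> merged; set of 8 now {0, 1, 2, 4, 5, 6, 8, 9, 10, 11}
Step 15: union(11, 4) -> already same set; set of 11 now {0, 1, 2, 4, 5, 6, 8, 9, 10, 11}
Step 16: union(11, 0) -> already same set; set of 11 now {0, 1, 2, 4, 5, 6, 8, 9, 10, 11}
Step 17: union(9, 10) -> already same set; set of 9 now {0, 1, 2, 4, 5, 6, 8, 9, 10, 11}
Set of 5: {0, 1, 2, 4, 5, 6, 8, 9, 10, 11}; 11 is a member.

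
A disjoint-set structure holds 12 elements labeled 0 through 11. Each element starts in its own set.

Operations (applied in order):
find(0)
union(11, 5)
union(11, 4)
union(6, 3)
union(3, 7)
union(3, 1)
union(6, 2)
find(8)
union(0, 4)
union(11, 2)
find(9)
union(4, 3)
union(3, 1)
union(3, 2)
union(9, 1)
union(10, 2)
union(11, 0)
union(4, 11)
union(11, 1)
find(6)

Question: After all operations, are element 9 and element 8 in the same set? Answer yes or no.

Step 1: find(0) -> no change; set of 0 is {0}
Step 2: union(11, 5) -> merged; set of 11 now {5, 11}
Step 3: union(11, 4) -> merged; set of 11 now {4, 5, 11}
Step 4: union(6, 3) -> merged; set of 6 now {3, 6}
Step 5: union(3, 7) -> merged; set of 3 now {3, 6, 7}
Step 6: union(3, 1) -> merged; set of 3 now {1, 3, 6, 7}
Step 7: union(6, 2) -> merged; set of 6 now {1, 2, 3, 6, 7}
Step 8: find(8) -> no change; set of 8 is {8}
Step 9: union(0, 4) -> merged; set of 0 now {0, 4, 5, 11}
Step 10: union(11, 2) -> merged; set of 11 now {0, 1, 2, 3, 4, 5, 6, 7, 11}
Step 11: find(9) -> no change; set of 9 is {9}
Step 12: union(4, 3) -> already same set; set of 4 now {0, 1, 2, 3, 4, 5, 6, 7, 11}
Step 13: union(3, 1) -> already same set; set of 3 now {0, 1, 2, 3, 4, 5, 6, 7, 11}
Step 14: union(3, 2) -> already same set; set of 3 now {0, 1, 2, 3, 4, 5, 6, 7, 11}
Step 15: union(9, 1) -> merged; set of 9 now {0, 1, 2, 3, 4, 5, 6, 7, 9, 11}
Step 16: union(10, 2) -> merged; set of 10 now {0, 1, 2, 3, 4, 5, 6, 7, 9, 10, 11}
Step 17: union(11, 0) -> already same set; set of 11 now {0, 1, 2, 3, 4, 5, 6, 7, 9, 10, 11}
Step 18: union(4, 11) -> already same set; set of 4 now {0, 1, 2, 3, 4, 5, 6, 7, 9, 10, 11}
Step 19: union(11, 1) -> already same set; set of 11 now {0, 1, 2, 3, 4, 5, 6, 7, 9, 10, 11}
Step 20: find(6) -> no change; set of 6 is {0, 1, 2, 3, 4, 5, 6, 7, 9, 10, 11}
Set of 9: {0, 1, 2, 3, 4, 5, 6, 7, 9, 10, 11}; 8 is not a member.

Answer: no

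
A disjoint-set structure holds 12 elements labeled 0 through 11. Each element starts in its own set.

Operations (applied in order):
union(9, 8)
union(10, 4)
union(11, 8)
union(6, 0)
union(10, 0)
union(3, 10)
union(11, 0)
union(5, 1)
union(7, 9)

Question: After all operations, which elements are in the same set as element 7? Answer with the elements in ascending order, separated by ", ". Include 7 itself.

Step 1: union(9, 8) -> merged; set of 9 now {8, 9}
Step 2: union(10, 4) -> merged; set of 10 now {4, 10}
Step 3: union(11, 8) -> merged; set of 11 now {8, 9, 11}
Step 4: union(6, 0) -> merged; set of 6 now {0, 6}
Step 5: union(10, 0) -> merged; set of 10 now {0, 4, 6, 10}
Step 6: union(3, 10) -> merged; set of 3 now {0, 3, 4, 6, 10}
Step 7: union(11, 0) -> merged; set of 11 now {0, 3, 4, 6, 8, 9, 10, 11}
Step 8: union(5, 1) -> merged; set of 5 now {1, 5}
Step 9: union(7, 9) -> merged; set of 7 now {0, 3, 4, 6, 7, 8, 9, 10, 11}
Component of 7: {0, 3, 4, 6, 7, 8, 9, 10, 11}

Answer: 0, 3, 4, 6, 7, 8, 9, 10, 11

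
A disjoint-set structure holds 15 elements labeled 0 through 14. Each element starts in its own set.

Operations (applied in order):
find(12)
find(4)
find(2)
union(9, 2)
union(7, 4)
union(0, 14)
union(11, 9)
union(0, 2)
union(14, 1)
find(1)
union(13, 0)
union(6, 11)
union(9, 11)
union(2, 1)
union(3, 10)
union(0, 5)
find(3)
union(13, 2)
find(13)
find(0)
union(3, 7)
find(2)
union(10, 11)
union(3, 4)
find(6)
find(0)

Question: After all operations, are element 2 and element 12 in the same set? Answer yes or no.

Answer: no

Derivation:
Step 1: find(12) -> no change; set of 12 is {12}
Step 2: find(4) -> no change; set of 4 is {4}
Step 3: find(2) -> no change; set of 2 is {2}
Step 4: union(9, 2) -> merged; set of 9 now {2, 9}
Step 5: union(7, 4) -> merged; set of 7 now {4, 7}
Step 6: union(0, 14) -> merged; set of 0 now {0, 14}
Step 7: union(11, 9) -> merged; set of 11 now {2, 9, 11}
Step 8: union(0, 2) -> merged; set of 0 now {0, 2, 9, 11, 14}
Step 9: union(14, 1) -> merged; set of 14 now {0, 1, 2, 9, 11, 14}
Step 10: find(1) -> no change; set of 1 is {0, 1, 2, 9, 11, 14}
Step 11: union(13, 0) -> merged; set of 13 now {0, 1, 2, 9, 11, 13, 14}
Step 12: union(6, 11) -> merged; set of 6 now {0, 1, 2, 6, 9, 11, 13, 14}
Step 13: union(9, 11) -> already same set; set of 9 now {0, 1, 2, 6, 9, 11, 13, 14}
Step 14: union(2, 1) -> already same set; set of 2 now {0, 1, 2, 6, 9, 11, 13, 14}
Step 15: union(3, 10) -> merged; set of 3 now {3, 10}
Step 16: union(0, 5) -> merged; set of 0 now {0, 1, 2, 5, 6, 9, 11, 13, 14}
Step 17: find(3) -> no change; set of 3 is {3, 10}
Step 18: union(13, 2) -> already same set; set of 13 now {0, 1, 2, 5, 6, 9, 11, 13, 14}
Step 19: find(13) -> no change; set of 13 is {0, 1, 2, 5, 6, 9, 11, 13, 14}
Step 20: find(0) -> no change; set of 0 is {0, 1, 2, 5, 6, 9, 11, 13, 14}
Step 21: union(3, 7) -> merged; set of 3 now {3, 4, 7, 10}
Step 22: find(2) -> no change; set of 2 is {0, 1, 2, 5, 6, 9, 11, 13, 14}
Step 23: union(10, 11) -> merged; set of 10 now {0, 1, 2, 3, 4, 5, 6, 7, 9, 10, 11, 13, 14}
Step 24: union(3, 4) -> already same set; set of 3 now {0, 1, 2, 3, 4, 5, 6, 7, 9, 10, 11, 13, 14}
Step 25: find(6) -> no change; set of 6 is {0, 1, 2, 3, 4, 5, 6, 7, 9, 10, 11, 13, 14}
Step 26: find(0) -> no change; set of 0 is {0, 1, 2, 3, 4, 5, 6, 7, 9, 10, 11, 13, 14}
Set of 2: {0, 1, 2, 3, 4, 5, 6, 7, 9, 10, 11, 13, 14}; 12 is not a member.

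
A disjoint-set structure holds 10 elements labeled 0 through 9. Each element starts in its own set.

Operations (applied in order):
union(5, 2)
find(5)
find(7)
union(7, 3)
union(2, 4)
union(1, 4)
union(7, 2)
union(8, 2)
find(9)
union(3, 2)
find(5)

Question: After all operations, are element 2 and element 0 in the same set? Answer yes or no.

Answer: no

Derivation:
Step 1: union(5, 2) -> merged; set of 5 now {2, 5}
Step 2: find(5) -> no change; set of 5 is {2, 5}
Step 3: find(7) -> no change; set of 7 is {7}
Step 4: union(7, 3) -> merged; set of 7 now {3, 7}
Step 5: union(2, 4) -> merged; set of 2 now {2, 4, 5}
Step 6: union(1, 4) -> merged; set of 1 now {1, 2, 4, 5}
Step 7: union(7, 2) -> merged; set of 7 now {1, 2, 3, 4, 5, 7}
Step 8: union(8, 2) -> merged; set of 8 now {1, 2, 3, 4, 5, 7, 8}
Step 9: find(9) -> no change; set of 9 is {9}
Step 10: union(3, 2) -> already same set; set of 3 now {1, 2, 3, 4, 5, 7, 8}
Step 11: find(5) -> no change; set of 5 is {1, 2, 3, 4, 5, 7, 8}
Set of 2: {1, 2, 3, 4, 5, 7, 8}; 0 is not a member.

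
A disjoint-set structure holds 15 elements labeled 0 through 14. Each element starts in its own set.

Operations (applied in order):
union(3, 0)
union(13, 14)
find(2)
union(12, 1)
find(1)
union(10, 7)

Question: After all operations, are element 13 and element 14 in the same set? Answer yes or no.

Answer: yes

Derivation:
Step 1: union(3, 0) -> merged; set of 3 now {0, 3}
Step 2: union(13, 14) -> merged; set of 13 now {13, 14}
Step 3: find(2) -> no change; set of 2 is {2}
Step 4: union(12, 1) -> merged; set of 12 now {1, 12}
Step 5: find(1) -> no change; set of 1 is {1, 12}
Step 6: union(10, 7) -> merged; set of 10 now {7, 10}
Set of 13: {13, 14}; 14 is a member.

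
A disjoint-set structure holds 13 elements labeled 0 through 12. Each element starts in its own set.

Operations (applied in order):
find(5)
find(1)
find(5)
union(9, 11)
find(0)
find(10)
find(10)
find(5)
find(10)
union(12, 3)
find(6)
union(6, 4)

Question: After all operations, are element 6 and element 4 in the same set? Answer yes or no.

Step 1: find(5) -> no change; set of 5 is {5}
Step 2: find(1) -> no change; set of 1 is {1}
Step 3: find(5) -> no change; set of 5 is {5}
Step 4: union(9, 11) -> merged; set of 9 now {9, 11}
Step 5: find(0) -> no change; set of 0 is {0}
Step 6: find(10) -> no change; set of 10 is {10}
Step 7: find(10) -> no change; set of 10 is {10}
Step 8: find(5) -> no change; set of 5 is {5}
Step 9: find(10) -> no change; set of 10 is {10}
Step 10: union(12, 3) -> merged; set of 12 now {3, 12}
Step 11: find(6) -> no change; set of 6 is {6}
Step 12: union(6, 4) -> merged; set of 6 now {4, 6}
Set of 6: {4, 6}; 4 is a member.

Answer: yes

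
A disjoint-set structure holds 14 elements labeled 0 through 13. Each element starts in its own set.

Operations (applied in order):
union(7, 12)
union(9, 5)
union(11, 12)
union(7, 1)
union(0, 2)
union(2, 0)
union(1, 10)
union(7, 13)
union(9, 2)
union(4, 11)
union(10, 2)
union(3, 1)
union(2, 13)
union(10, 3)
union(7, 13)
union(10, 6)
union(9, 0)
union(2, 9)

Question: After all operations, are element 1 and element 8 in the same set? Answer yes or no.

Step 1: union(7, 12) -> merged; set of 7 now {7, 12}
Step 2: union(9, 5) -> merged; set of 9 now {5, 9}
Step 3: union(11, 12) -> merged; set of 11 now {7, 11, 12}
Step 4: union(7, 1) -> merged; set of 7 now {1, 7, 11, 12}
Step 5: union(0, 2) -> merged; set of 0 now {0, 2}
Step 6: union(2, 0) -> already same set; set of 2 now {0, 2}
Step 7: union(1, 10) -> merged; set of 1 now {1, 7, 10, 11, 12}
Step 8: union(7, 13) -> merged; set of 7 now {1, 7, 10, 11, 12, 13}
Step 9: union(9, 2) -> merged; set of 9 now {0, 2, 5, 9}
Step 10: union(4, 11) -> merged; set of 4 now {1, 4, 7, 10, 11, 12, 13}
Step 11: union(10, 2) -> merged; set of 10 now {0, 1, 2, 4, 5, 7, 9, 10, 11, 12, 13}
Step 12: union(3, 1) -> merged; set of 3 now {0, 1, 2, 3, 4, 5, 7, 9, 10, 11, 12, 13}
Step 13: union(2, 13) -> already same set; set of 2 now {0, 1, 2, 3, 4, 5, 7, 9, 10, 11, 12, 13}
Step 14: union(10, 3) -> already same set; set of 10 now {0, 1, 2, 3, 4, 5, 7, 9, 10, 11, 12, 13}
Step 15: union(7, 13) -> already same set; set of 7 now {0, 1, 2, 3, 4, 5, 7, 9, 10, 11, 12, 13}
Step 16: union(10, 6) -> merged; set of 10 now {0, 1, 2, 3, 4, 5, 6, 7, 9, 10, 11, 12, 13}
Step 17: union(9, 0) -> already same set; set of 9 now {0, 1, 2, 3, 4, 5, 6, 7, 9, 10, 11, 12, 13}
Step 18: union(2, 9) -> already same set; set of 2 now {0, 1, 2, 3, 4, 5, 6, 7, 9, 10, 11, 12, 13}
Set of 1: {0, 1, 2, 3, 4, 5, 6, 7, 9, 10, 11, 12, 13}; 8 is not a member.

Answer: no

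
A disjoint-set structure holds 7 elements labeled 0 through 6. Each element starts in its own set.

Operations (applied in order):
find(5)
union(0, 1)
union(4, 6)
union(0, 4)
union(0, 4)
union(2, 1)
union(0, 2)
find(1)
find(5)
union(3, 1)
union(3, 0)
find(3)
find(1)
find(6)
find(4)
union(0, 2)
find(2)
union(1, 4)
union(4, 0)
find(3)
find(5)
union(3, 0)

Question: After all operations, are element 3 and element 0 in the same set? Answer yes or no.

Step 1: find(5) -> no change; set of 5 is {5}
Step 2: union(0, 1) -> merged; set of 0 now {0, 1}
Step 3: union(4, 6) -> merged; set of 4 now {4, 6}
Step 4: union(0, 4) -> merged; set of 0 now {0, 1, 4, 6}
Step 5: union(0, 4) -> already same set; set of 0 now {0, 1, 4, 6}
Step 6: union(2, 1) -> merged; set of 2 now {0, 1, 2, 4, 6}
Step 7: union(0, 2) -> already same set; set of 0 now {0, 1, 2, 4, 6}
Step 8: find(1) -> no change; set of 1 is {0, 1, 2, 4, 6}
Step 9: find(5) -> no change; set of 5 is {5}
Step 10: union(3, 1) -> merged; set of 3 now {0, 1, 2, 3, 4, 6}
Step 11: union(3, 0) -> already same set; set of 3 now {0, 1, 2, 3, 4, 6}
Step 12: find(3) -> no change; set of 3 is {0, 1, 2, 3, 4, 6}
Step 13: find(1) -> no change; set of 1 is {0, 1, 2, 3, 4, 6}
Step 14: find(6) -> no change; set of 6 is {0, 1, 2, 3, 4, 6}
Step 15: find(4) -> no change; set of 4 is {0, 1, 2, 3, 4, 6}
Step 16: union(0, 2) -> already same set; set of 0 now {0, 1, 2, 3, 4, 6}
Step 17: find(2) -> no change; set of 2 is {0, 1, 2, 3, 4, 6}
Step 18: union(1, 4) -> already same set; set of 1 now {0, 1, 2, 3, 4, 6}
Step 19: union(4, 0) -> already same set; set of 4 now {0, 1, 2, 3, 4, 6}
Step 20: find(3) -> no change; set of 3 is {0, 1, 2, 3, 4, 6}
Step 21: find(5) -> no change; set of 5 is {5}
Step 22: union(3, 0) -> already same set; set of 3 now {0, 1, 2, 3, 4, 6}
Set of 3: {0, 1, 2, 3, 4, 6}; 0 is a member.

Answer: yes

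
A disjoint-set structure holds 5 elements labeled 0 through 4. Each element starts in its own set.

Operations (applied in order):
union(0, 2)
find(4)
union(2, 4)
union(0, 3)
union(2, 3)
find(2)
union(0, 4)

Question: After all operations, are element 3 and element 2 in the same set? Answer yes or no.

Step 1: union(0, 2) -> merged; set of 0 now {0, 2}
Step 2: find(4) -> no change; set of 4 is {4}
Step 3: union(2, 4) -> merged; set of 2 now {0, 2, 4}
Step 4: union(0, 3) -> merged; set of 0 now {0, 2, 3, 4}
Step 5: union(2, 3) -> already same set; set of 2 now {0, 2, 3, 4}
Step 6: find(2) -> no change; set of 2 is {0, 2, 3, 4}
Step 7: union(0, 4) -> already same set; set of 0 now {0, 2, 3, 4}
Set of 3: {0, 2, 3, 4}; 2 is a member.

Answer: yes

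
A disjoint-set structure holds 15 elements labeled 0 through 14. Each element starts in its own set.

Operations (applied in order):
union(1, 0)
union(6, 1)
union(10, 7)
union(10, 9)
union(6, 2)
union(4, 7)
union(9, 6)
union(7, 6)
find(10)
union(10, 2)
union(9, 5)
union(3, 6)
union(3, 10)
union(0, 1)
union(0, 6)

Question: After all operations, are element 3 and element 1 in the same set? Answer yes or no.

Answer: yes

Derivation:
Step 1: union(1, 0) -> merged; set of 1 now {0, 1}
Step 2: union(6, 1) -> merged; set of 6 now {0, 1, 6}
Step 3: union(10, 7) -> merged; set of 10 now {7, 10}
Step 4: union(10, 9) -> merged; set of 10 now {7, 9, 10}
Step 5: union(6, 2) -> merged; set of 6 now {0, 1, 2, 6}
Step 6: union(4, 7) -> merged; set of 4 now {4, 7, 9, 10}
Step 7: union(9, 6) -> merged; set of 9 now {0, 1, 2, 4, 6, 7, 9, 10}
Step 8: union(7, 6) -> already same set; set of 7 now {0, 1, 2, 4, 6, 7, 9, 10}
Step 9: find(10) -> no change; set of 10 is {0, 1, 2, 4, 6, 7, 9, 10}
Step 10: union(10, 2) -> already same set; set of 10 now {0, 1, 2, 4, 6, 7, 9, 10}
Step 11: union(9, 5) -> merged; set of 9 now {0, 1, 2, 4, 5, 6, 7, 9, 10}
Step 12: union(3, 6) -> merged; set of 3 now {0, 1, 2, 3, 4, 5, 6, 7, 9, 10}
Step 13: union(3, 10) -> already same set; set of 3 now {0, 1, 2, 3, 4, 5, 6, 7, 9, 10}
Step 14: union(0, 1) -> already same set; set of 0 now {0, 1, 2, 3, 4, 5, 6, 7, 9, 10}
Step 15: union(0, 6) -> already same set; set of 0 now {0, 1, 2, 3, 4, 5, 6, 7, 9, 10}
Set of 3: {0, 1, 2, 3, 4, 5, 6, 7, 9, 10}; 1 is a member.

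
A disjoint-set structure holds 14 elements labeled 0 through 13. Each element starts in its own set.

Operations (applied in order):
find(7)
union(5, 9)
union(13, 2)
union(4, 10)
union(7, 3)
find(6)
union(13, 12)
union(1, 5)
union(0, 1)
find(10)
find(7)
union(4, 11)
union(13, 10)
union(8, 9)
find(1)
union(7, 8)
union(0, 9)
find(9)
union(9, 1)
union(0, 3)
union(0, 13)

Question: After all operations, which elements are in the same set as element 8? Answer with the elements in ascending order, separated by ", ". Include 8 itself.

Answer: 0, 1, 2, 3, 4, 5, 7, 8, 9, 10, 11, 12, 13

Derivation:
Step 1: find(7) -> no change; set of 7 is {7}
Step 2: union(5, 9) -> merged; set of 5 now {5, 9}
Step 3: union(13, 2) -> merged; set of 13 now {2, 13}
Step 4: union(4, 10) -> merged; set of 4 now {4, 10}
Step 5: union(7, 3) -> merged; set of 7 now {3, 7}
Step 6: find(6) -> no change; set of 6 is {6}
Step 7: union(13, 12) -> merged; set of 13 now {2, 12, 13}
Step 8: union(1, 5) -> merged; set of 1 now {1, 5, 9}
Step 9: union(0, 1) -> merged; set of 0 now {0, 1, 5, 9}
Step 10: find(10) -> no change; set of 10 is {4, 10}
Step 11: find(7) -> no change; set of 7 is {3, 7}
Step 12: union(4, 11) -> merged; set of 4 now {4, 10, 11}
Step 13: union(13, 10) -> merged; set of 13 now {2, 4, 10, 11, 12, 13}
Step 14: union(8, 9) -> merged; set of 8 now {0, 1, 5, 8, 9}
Step 15: find(1) -> no change; set of 1 is {0, 1, 5, 8, 9}
Step 16: union(7, 8) -> merged; set of 7 now {0, 1, 3, 5, 7, 8, 9}
Step 17: union(0, 9) -> already same set; set of 0 now {0, 1, 3, 5, 7, 8, 9}
Step 18: find(9) -> no change; set of 9 is {0, 1, 3, 5, 7, 8, 9}
Step 19: union(9, 1) -> already same set; set of 9 now {0, 1, 3, 5, 7, 8, 9}
Step 20: union(0, 3) -> already same set; set of 0 now {0, 1, 3, 5, 7, 8, 9}
Step 21: union(0, 13) -> merged; set of 0 now {0, 1, 2, 3, 4, 5, 7, 8, 9, 10, 11, 12, 13}
Component of 8: {0, 1, 2, 3, 4, 5, 7, 8, 9, 10, 11, 12, 13}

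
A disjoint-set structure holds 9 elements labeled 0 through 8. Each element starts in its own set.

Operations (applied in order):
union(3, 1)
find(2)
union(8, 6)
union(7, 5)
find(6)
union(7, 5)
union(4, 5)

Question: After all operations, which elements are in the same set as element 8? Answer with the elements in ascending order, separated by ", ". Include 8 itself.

Answer: 6, 8

Derivation:
Step 1: union(3, 1) -> merged; set of 3 now {1, 3}
Step 2: find(2) -> no change; set of 2 is {2}
Step 3: union(8, 6) -> merged; set of 8 now {6, 8}
Step 4: union(7, 5) -> merged; set of 7 now {5, 7}
Step 5: find(6) -> no change; set of 6 is {6, 8}
Step 6: union(7, 5) -> already same set; set of 7 now {5, 7}
Step 7: union(4, 5) -> merged; set of 4 now {4, 5, 7}
Component of 8: {6, 8}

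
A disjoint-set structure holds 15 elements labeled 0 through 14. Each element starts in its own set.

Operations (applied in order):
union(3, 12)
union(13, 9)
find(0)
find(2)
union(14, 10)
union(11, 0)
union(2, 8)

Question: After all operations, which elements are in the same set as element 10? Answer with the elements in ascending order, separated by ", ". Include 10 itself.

Answer: 10, 14

Derivation:
Step 1: union(3, 12) -> merged; set of 3 now {3, 12}
Step 2: union(13, 9) -> merged; set of 13 now {9, 13}
Step 3: find(0) -> no change; set of 0 is {0}
Step 4: find(2) -> no change; set of 2 is {2}
Step 5: union(14, 10) -> merged; set of 14 now {10, 14}
Step 6: union(11, 0) -> merged; set of 11 now {0, 11}
Step 7: union(2, 8) -> merged; set of 2 now {2, 8}
Component of 10: {10, 14}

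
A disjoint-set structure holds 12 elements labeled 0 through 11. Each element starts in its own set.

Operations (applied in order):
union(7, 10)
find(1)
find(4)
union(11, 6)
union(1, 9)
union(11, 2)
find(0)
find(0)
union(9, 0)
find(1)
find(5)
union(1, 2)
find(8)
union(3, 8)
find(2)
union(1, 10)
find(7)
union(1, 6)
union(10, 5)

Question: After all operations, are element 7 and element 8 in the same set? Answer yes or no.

Answer: no

Derivation:
Step 1: union(7, 10) -> merged; set of 7 now {7, 10}
Step 2: find(1) -> no change; set of 1 is {1}
Step 3: find(4) -> no change; set of 4 is {4}
Step 4: union(11, 6) -> merged; set of 11 now {6, 11}
Step 5: union(1, 9) -> merged; set of 1 now {1, 9}
Step 6: union(11, 2) -> merged; set of 11 now {2, 6, 11}
Step 7: find(0) -> no change; set of 0 is {0}
Step 8: find(0) -> no change; set of 0 is {0}
Step 9: union(9, 0) -> merged; set of 9 now {0, 1, 9}
Step 10: find(1) -> no change; set of 1 is {0, 1, 9}
Step 11: find(5) -> no change; set of 5 is {5}
Step 12: union(1, 2) -> merged; set of 1 now {0, 1, 2, 6, 9, 11}
Step 13: find(8) -> no change; set of 8 is {8}
Step 14: union(3, 8) -> merged; set of 3 now {3, 8}
Step 15: find(2) -> no change; set of 2 is {0, 1, 2, 6, 9, 11}
Step 16: union(1, 10) -> merged; set of 1 now {0, 1, 2, 6, 7, 9, 10, 11}
Step 17: find(7) -> no change; set of 7 is {0, 1, 2, 6, 7, 9, 10, 11}
Step 18: union(1, 6) -> already same set; set of 1 now {0, 1, 2, 6, 7, 9, 10, 11}
Step 19: union(10, 5) -> merged; set of 10 now {0, 1, 2, 5, 6, 7, 9, 10, 11}
Set of 7: {0, 1, 2, 5, 6, 7, 9, 10, 11}; 8 is not a member.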